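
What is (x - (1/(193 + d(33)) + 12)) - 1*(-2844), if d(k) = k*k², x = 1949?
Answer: 172737529/36130 ≈ 4781.0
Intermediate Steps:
d(k) = k³
(x - (1/(193 + d(33)) + 12)) - 1*(-2844) = (1949 - (1/(193 + 33³) + 12)) - 1*(-2844) = (1949 - (1/(193 + 35937) + 12)) + 2844 = (1949 - (1/36130 + 12)) + 2844 = (1949 - 1*433561/36130) + 2844 = (1949 - 433561/36130) + 2844 = 69983809/36130 + 2844 = 172737529/36130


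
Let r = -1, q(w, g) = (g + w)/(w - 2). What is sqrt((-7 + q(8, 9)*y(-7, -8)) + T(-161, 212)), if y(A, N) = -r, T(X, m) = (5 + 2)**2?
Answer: sqrt(1614)/6 ≈ 6.6958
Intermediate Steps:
q(w, g) = (g + w)/(-2 + w)
T(X, m) = 49 (T(X, m) = 7**2 = 49)
y(A, N) = 1 (y(A, N) = -1*(-1) = 1)
sqrt((-7 + q(8, 9)*y(-7, -8)) + T(-161, 212)) = sqrt((-7 + ((9 + 8)/(-2 + 8))*1) + 49) = sqrt((-7 + (17/6)*1) + 49) = sqrt((-7 + 17/6) + 49) = sqrt(-25/6 + 49) = sqrt(269/6) = sqrt(1614)/6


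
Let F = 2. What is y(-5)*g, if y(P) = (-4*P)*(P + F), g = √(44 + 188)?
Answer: -120*√58 ≈ -913.89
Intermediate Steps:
g = 2*√58 (g = √232 = 2*√58 ≈ 15.232)
y(P) = -4*P*(2 + P) (y(P) = (-4*P)*(P + 2) = (-4*P)*(2 + P) = -4*P*(2 + P))
y(-5)*g = (-4*(-5)*(2 - 5))*(2*√58) = (-4*(-5)*(-3))*(2*√58) = -120*√58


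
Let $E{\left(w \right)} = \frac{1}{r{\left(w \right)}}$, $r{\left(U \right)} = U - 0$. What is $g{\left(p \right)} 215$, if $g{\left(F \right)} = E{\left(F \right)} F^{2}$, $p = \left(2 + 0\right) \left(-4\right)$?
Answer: $-1720$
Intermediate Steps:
$r{\left(U \right)} = U$ ($r{\left(U \right)} = U + 0 = U$)
$p = -8$ ($p = 2 \left(-4\right) = -8$)
$E{\left(w \right)} = \frac{1}{w}$
$g{\left(F \right)} = F$ ($g{\left(F \right)} = \frac{F^{2}}{F} = F$)
$g{\left(p \right)} 215 = \left(-8\right) 215 = -1720$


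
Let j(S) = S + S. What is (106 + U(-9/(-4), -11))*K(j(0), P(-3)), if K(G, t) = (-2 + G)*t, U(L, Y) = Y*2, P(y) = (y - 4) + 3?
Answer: 672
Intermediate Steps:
j(S) = 2*S
P(y) = -1 + y (P(y) = (-4 + y) + 3 = -1 + y)
U(L, Y) = 2*Y
K(G, t) = t*(-2 + G)
(106 + U(-9/(-4), -11))*K(j(0), P(-3)) = (106 + 2*(-11))*((-1 - 3)*(-2 + 2*0)) = (106 - 22)*(-4*(-2 + 0)) = 84*(-4*(-2)) = 84*8 = 672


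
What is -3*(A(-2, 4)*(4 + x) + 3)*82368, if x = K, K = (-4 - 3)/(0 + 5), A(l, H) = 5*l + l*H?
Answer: 54115776/5 ≈ 1.0823e+7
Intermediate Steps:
A(l, H) = 5*l + H*l
K = -7/5 ≈ -1.4000
x = -7/5 ≈ -1.4000
-3*(A(-2, 4)*(4 + x) + 3)*82368 = -3*((-2*(5 + 4))*(4 - 7/5) + 3)*82368 = -3*(-2*9*(13/5) + 3)*82368 = -3*(-18*13/5 + 3)*82368 = -3*(-234/5 + 3)*82368 = -3*(-219/5)*82368 = (657/5)*82368 = 54115776/5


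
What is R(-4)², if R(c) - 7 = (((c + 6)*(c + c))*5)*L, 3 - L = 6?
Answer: 61009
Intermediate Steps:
L = -3 (L = 3 - 1*6 = 3 - 6 = -3)
R(c) = 7 - 30*c*(6 + c) (R(c) = 7 + (((c + 6)*(c + c))*5)*(-3) = 7 + (((6 + c)*(2*c))*5)*(-3) = 7 + ((2*c*(6 + c))*5)*(-3) = 7 + (10*c*(6 + c))*(-3) = 7 - 30*c*(6 + c))
R(-4)² = (7 - 180*(-4) - 30*(-4)²)² = (7 + 720 - 30*16)² = (7 + 720 - 480)² = 247² = 61009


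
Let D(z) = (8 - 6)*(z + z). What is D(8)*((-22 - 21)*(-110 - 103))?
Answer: 293088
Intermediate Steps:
D(z) = 4*z (D(z) = 2*(2*z) = 4*z)
D(8)*((-22 - 21)*(-110 - 103)) = (4*8)*((-22 - 21)*(-110 - 103)) = 32*(-43*(-213)) = 32*9159 = 293088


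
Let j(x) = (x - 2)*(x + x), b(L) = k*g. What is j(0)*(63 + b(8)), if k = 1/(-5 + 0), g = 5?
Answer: 0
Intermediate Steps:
k = -⅕ (k = 1/(-5) = -⅕ ≈ -0.20000)
b(L) = -1 (b(L) = -⅕*5 = -1)
j(x) = 2*x*(-2 + x) (j(x) = (-2 + x)*(2*x) = 2*x*(-2 + x))
j(0)*(63 + b(8)) = (2*0*(-2 + 0))*(63 - 1) = (2*0*(-2))*62 = 0*62 = 0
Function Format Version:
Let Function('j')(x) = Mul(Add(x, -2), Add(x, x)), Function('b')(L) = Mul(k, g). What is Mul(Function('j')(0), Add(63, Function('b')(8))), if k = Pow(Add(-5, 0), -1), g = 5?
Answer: 0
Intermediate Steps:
k = Rational(-1, 5) (k = Pow(-5, -1) = Rational(-1, 5) ≈ -0.20000)
Function('b')(L) = -1 (Function('b')(L) = Mul(Rational(-1, 5), 5) = -1)
Function('j')(x) = Mul(2, x, Add(-2, x)) (Function('j')(x) = Mul(Add(-2, x), Mul(2, x)) = Mul(2, x, Add(-2, x)))
Mul(Function('j')(0), Add(63, Function('b')(8))) = Mul(Mul(2, 0, Add(-2, 0)), Add(63, -1)) = Mul(Mul(2, 0, -2), 62) = Mul(0, 62) = 0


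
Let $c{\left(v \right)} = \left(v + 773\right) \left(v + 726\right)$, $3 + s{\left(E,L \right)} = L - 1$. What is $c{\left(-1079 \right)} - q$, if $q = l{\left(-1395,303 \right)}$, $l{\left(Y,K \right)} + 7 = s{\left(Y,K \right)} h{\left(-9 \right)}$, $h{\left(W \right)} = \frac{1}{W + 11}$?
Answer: $\frac{215751}{2} \approx 1.0788 \cdot 10^{5}$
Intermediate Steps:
$s{\left(E,L \right)} = -4 + L$ ($s{\left(E,L \right)} = -3 + \left(L - 1\right) = -3 + \left(-1 + L\right) = -4 + L$)
$c{\left(v \right)} = \left(726 + v\right) \left(773 + v\right)$ ($c{\left(v \right)} = \left(773 + v\right) \left(726 + v\right) = \left(726 + v\right) \left(773 + v\right)$)
$h{\left(W \right)} = \frac{1}{11 + W}$
$l{\left(Y,K \right)} = -9 + \frac{K}{2}$ ($l{\left(Y,K \right)} = -7 + \frac{-4 + K}{11 - 9} = -7 + \frac{-4 + K}{2} = -7 + \left(-4 + K\right) \frac{1}{2} = -7 + \left(-2 + \frac{K}{2}\right) = -9 + \frac{K}{2}$)
$q = \frac{285}{2}$ ($q = -9 + \frac{1}{2} \cdot 303 = -9 + \frac{303}{2} = \frac{285}{2} \approx 142.5$)
$c{\left(-1079 \right)} - q = \left(561198 + \left(-1079\right)^{2} + 1499 \left(-1079\right)\right) - \frac{285}{2} = \left(561198 + 1164241 - 1617421\right) - \frac{285}{2} = 108018 - \frac{285}{2} = \frac{215751}{2}$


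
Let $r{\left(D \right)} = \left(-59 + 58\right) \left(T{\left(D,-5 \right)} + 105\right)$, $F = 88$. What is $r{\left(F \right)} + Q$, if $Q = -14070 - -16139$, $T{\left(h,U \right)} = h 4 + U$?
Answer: $1617$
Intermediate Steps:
$T{\left(h,U \right)} = U + 4 h$ ($T{\left(h,U \right)} = 4 h + U = U + 4 h$)
$r{\left(D \right)} = -100 - 4 D$ ($r{\left(D \right)} = \left(-59 + 58\right) \left(\left(-5 + 4 D\right) + 105\right) = - (100 + 4 D) = -100 - 4 D$)
$Q = 2069$ ($Q = -14070 + 16139 = 2069$)
$r{\left(F \right)} + Q = \left(-100 - 352\right) + 2069 = -452 + 2069 = 1617$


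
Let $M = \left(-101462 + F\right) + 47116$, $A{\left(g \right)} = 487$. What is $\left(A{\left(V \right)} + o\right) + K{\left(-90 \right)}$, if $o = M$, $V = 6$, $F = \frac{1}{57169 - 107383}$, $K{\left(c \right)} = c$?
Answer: $- \frac{2708995087}{50214} \approx -53949.0$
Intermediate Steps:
$F = - \frac{1}{50214}$ ($F = \frac{1}{-50214} = - \frac{1}{50214} \approx -1.9915 \cdot 10^{-5}$)
$M = - \frac{2728930045}{50214}$ ($M = \left(-101462 - \frac{1}{50214}\right) + 47116 = - \frac{5094812869}{50214} + 47116 = - \frac{2728930045}{50214} \approx -54346.0$)
$o = - \frac{2728930045}{50214} \approx -54346.0$
$\left(A{\left(V \right)} + o\right) + K{\left(-90 \right)} = \left(487 - \frac{2728930045}{50214}\right) - 90 = - \frac{2704475827}{50214} - 90 = - \frac{2708995087}{50214}$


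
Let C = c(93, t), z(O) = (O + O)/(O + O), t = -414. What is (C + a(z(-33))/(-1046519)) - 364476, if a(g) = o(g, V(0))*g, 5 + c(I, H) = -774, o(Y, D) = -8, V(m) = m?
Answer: -382246297337/1046519 ≈ -3.6526e+5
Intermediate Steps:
z(O) = 1 (z(O) = (2*O)/((2*O)) = (2*O)*(1/(2*O)) = 1)
c(I, H) = -779 (c(I, H) = -5 - 774 = -779)
C = -779
a(g) = -8*g
(C + a(z(-33))/(-1046519)) - 364476 = (-779 - 8*1/(-1046519)) - 364476 = (-779 - 8*(-1/1046519)) - 364476 = (-779 + 8/1046519) - 364476 = -815238293/1046519 - 364476 = -382246297337/1046519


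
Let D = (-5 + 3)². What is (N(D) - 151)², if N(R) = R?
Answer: 21609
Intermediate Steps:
D = 4 (D = (-2)² = 4)
(N(D) - 151)² = (4 - 151)² = (-147)² = 21609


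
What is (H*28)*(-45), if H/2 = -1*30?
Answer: 75600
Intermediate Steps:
H = -60 (H = 2*(-1*30) = 2*(-30) = -60)
(H*28)*(-45) = -60*28*(-45) = -1680*(-45) = 75600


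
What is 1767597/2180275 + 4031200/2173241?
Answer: 12630538851877/4738263021275 ≈ 2.6656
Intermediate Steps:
1767597/2180275 + 4031200/2173241 = 12630538851877/4738263021275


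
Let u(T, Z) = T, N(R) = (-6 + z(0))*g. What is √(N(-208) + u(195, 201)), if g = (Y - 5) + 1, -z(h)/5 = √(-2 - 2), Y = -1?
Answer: 5*√(9 + 2*I) ≈ 15.091 + 1.6566*I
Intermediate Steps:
z(h) = -10*I (z(h) = -5*√(-2 - 2) = -10*I)
g = -5 (g = (-1 - 5) + 1 = -6 + 1 = -5)
N(R) = 30 + 50*I (N(R) = (-6 - 10*I)*(-5) = 30 + 50*I)
√(N(-208) + u(195, 201)) = √((30 + 50*I) + 195) = √(225 + 50*I)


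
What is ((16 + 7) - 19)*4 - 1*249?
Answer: -233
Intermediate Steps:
((16 + 7) - 19)*4 - 1*249 = (23 - 19)*4 - 249 = 4*4 - 249 = 16 - 249 = -233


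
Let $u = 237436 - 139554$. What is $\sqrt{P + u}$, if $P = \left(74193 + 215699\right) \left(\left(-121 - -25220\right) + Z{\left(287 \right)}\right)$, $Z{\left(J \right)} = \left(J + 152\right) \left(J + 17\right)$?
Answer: $\sqrt{45963923942} \approx 2.1439 \cdot 10^{5}$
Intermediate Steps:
$u = 97882$
$Z{\left(J \right)} = \left(17 + J\right) \left(152 + J\right)$ ($Z{\left(J \right)} = \left(152 + J\right) \left(17 + J\right) = \left(17 + J\right) \left(152 + J\right)$)
$P = 45963826060$ ($P = \left(74193 + 215699\right) \left(\left(-121 - -25220\right) + \left(2584 + 287^{2} + 169 \cdot 287\right)\right) = 289892 \left(\left(-121 + 25220\right) + \left(2584 + 82369 + 48503\right)\right) = 289892 \left(25099 + 133456\right) = 289892 \cdot 158555 = 45963826060$)
$\sqrt{P + u} = \sqrt{45963826060 + 97882} = \sqrt{45963923942}$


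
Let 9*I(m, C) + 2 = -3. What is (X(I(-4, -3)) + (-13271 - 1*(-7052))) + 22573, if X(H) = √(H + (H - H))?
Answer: 16354 + I*√5/3 ≈ 16354.0 + 0.74536*I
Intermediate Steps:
I(m, C) = -5/9 (I(m, C) = -2/9 + (⅑)*(-3) = -2/9 - ⅓ = -5/9)
X(H) = √H (X(H) = √(H + 0) = √H)
(X(I(-4, -3)) + (-13271 - 1*(-7052))) + 22573 = (√(-5/9) + (-13271 - 1*(-7052))) + 22573 = (I*√5/3 + (-13271 + 7052)) + 22573 = (I*√5/3 - 6219) + 22573 = (-6219 + I*√5/3) + 22573 = 16354 + I*√5/3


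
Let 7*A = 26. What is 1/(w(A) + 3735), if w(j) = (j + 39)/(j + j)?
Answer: 4/14963 ≈ 0.00026733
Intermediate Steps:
A = 26/7 (A = (⅐)*26 = 26/7 ≈ 3.7143)
w(j) = (39 + j)/(2*j) (w(j) = (39 + j)/((2*j)) = (39 + j)*(1/(2*j)) = (39 + j)/(2*j))
1/(w(A) + 3735) = 1/((39 + 26/7)/(2*(26/7)) + 3735) = 1/((½)*(7/26)*(299/7) + 3735) = 1/(23/4 + 3735) = 1/(14963/4) = 4/14963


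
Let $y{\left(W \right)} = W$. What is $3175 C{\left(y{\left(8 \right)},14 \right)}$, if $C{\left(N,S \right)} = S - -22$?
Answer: $114300$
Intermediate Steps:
$C{\left(N,S \right)} = 22 + S$ ($C{\left(N,S \right)} = S + 22 = 22 + S$)
$3175 C{\left(y{\left(8 \right)},14 \right)} = 3175 \left(22 + 14\right) = 3175 \cdot 36 = 114300$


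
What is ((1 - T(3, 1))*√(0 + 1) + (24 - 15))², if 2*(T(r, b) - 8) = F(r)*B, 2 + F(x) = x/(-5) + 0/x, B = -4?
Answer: 256/25 ≈ 10.240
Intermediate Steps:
F(x) = -2 - x/5 (F(x) = -2 + (x/(-5) + 0/x) = -2 + (x*(-⅕) + 0) = -2 + (-x/5 + 0) = -2 - x/5)
T(r, b) = 12 + 2*r/5 (T(r, b) = 8 + ((-2 - r/5)*(-4))/2 = 8 + (8 + 4*r/5)/2 = 8 + (4 + 2*r/5) = 12 + 2*r/5)
((1 - T(3, 1))*√(0 + 1) + (24 - 15))² = ((1 - (12 + (⅖)*3))*√(0 + 1) + (24 - 15))² = ((1 - (12 + 6/5))*√1 + 9)² = ((1 - 1*66/5)*1 + 9)² = ((1 - 66/5)*1 + 9)² = (-61/5*1 + 9)² = (-61/5 + 9)² = (-16/5)² = 256/25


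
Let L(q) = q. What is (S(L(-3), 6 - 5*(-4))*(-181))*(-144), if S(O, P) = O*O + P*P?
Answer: 17853840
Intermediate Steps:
S(O, P) = O**2 + P**2
(S(L(-3), 6 - 5*(-4))*(-181))*(-144) = (((-3)**2 + (6 - 5*(-4))**2)*(-181))*(-144) = ((9 + (6 + 20)**2)*(-181))*(-144) = ((9 + 26**2)*(-181))*(-144) = ((9 + 676)*(-181))*(-144) = (685*(-181))*(-144) = -123985*(-144) = 17853840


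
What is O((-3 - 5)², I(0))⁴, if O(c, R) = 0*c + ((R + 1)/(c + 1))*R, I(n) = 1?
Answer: 16/17850625 ≈ 8.9633e-7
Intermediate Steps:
O(c, R) = R*(1 + R)/(1 + c) (O(c, R) = 0 + ((1 + R)/(1 + c))*R = 0 + R*(1 + R)/(1 + c) = R*(1 + R)/(1 + c))
O((-3 - 5)², I(0))⁴ = (1*(1 + 1)/(1 + (-3 - 5)²))⁴ = (1*2/(1 + (-8)²))⁴ = (1*2/(1 + 64))⁴ = (1*2/65)⁴ = (1*(1/65)*2)⁴ = (2/65)⁴ = 16/17850625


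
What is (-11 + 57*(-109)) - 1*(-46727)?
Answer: 40503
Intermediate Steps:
(-11 + 57*(-109)) - 1*(-46727) = (-11 - 6213) + 46727 = -6224 + 46727 = 40503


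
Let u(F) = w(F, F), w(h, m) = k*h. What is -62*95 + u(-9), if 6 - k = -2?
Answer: -5962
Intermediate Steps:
k = 8 (k = 6 - 1*(-2) = 6 + 2 = 8)
w(h, m) = 8*h
u(F) = 8*F
-62*95 + u(-9) = -62*95 + 8*(-9) = -5890 - 72 = -5962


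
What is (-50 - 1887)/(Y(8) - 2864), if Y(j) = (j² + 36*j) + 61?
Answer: 1937/2451 ≈ 0.79029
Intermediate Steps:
Y(j) = 61 + j² + 36*j
(-50 - 1887)/(Y(8) - 2864) = (-50 - 1887)/((61 + 8² + 36*8) - 2864) = -1937/((61 + 64 + 288) - 2864) = -1937/(413 - 2864) = -1937/(-2451) = -1937*(-1/2451) = 1937/2451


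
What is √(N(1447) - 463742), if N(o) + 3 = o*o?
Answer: 4*√101879 ≈ 1276.7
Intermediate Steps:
N(o) = -3 + o² (N(o) = -3 + o*o = -3 + o²)
√(N(1447) - 463742) = √((-3 + 1447²) - 463742) = √((-3 + 2093809) - 463742) = √(2093806 - 463742) = √1630064 = 4*√101879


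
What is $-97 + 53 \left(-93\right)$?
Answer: $-5026$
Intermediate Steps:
$-97 + 53 \left(-93\right) = -97 - 4929 = -5026$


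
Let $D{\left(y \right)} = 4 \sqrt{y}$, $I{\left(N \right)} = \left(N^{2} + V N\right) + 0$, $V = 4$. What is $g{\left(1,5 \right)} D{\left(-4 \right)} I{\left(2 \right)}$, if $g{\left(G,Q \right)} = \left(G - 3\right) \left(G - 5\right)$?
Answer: $768 i \approx 768.0 i$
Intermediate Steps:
$I{\left(N \right)} = N^{2} + 4 N$ ($I{\left(N \right)} = \left(N^{2} + 4 N\right) + 0 = N^{2} + 4 N$)
$g{\left(G,Q \right)} = \left(-5 + G\right) \left(-3 + G\right)$ ($g{\left(G,Q \right)} = \left(-3 + G\right) \left(-5 + G\right) = \left(-5 + G\right) \left(-3 + G\right)$)
$g{\left(1,5 \right)} D{\left(-4 \right)} I{\left(2 \right)} = \left(15 + 1^{2} - 8\right) 4 \sqrt{-4} \cdot 2 \left(4 + 2\right) = \left(15 + 1 - 8\right) 4 \cdot 2 i 2 \cdot 6 = 8 \cdot 8 i 12 = 64 i 12 = 768 i$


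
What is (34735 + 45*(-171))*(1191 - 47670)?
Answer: -1256792160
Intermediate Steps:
(34735 + 45*(-171))*(1191 - 47670) = (34735 - 7695)*(-46479) = 27040*(-46479) = -1256792160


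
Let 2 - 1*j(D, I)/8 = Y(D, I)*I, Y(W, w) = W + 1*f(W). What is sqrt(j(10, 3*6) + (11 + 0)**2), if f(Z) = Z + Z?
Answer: I*sqrt(4183) ≈ 64.676*I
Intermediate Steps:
f(Z) = 2*Z
Y(W, w) = 3*W (Y(W, w) = W + 1*(2*W) = W + 2*W = 3*W)
j(D, I) = 16 - 24*D*I (j(D, I) = 16 - 8*3*D*I = 16 - 24*D*I)
sqrt(j(10, 3*6) + (11 + 0)**2) = sqrt((16 - 24*10*3*6) + (11 + 0)**2) = sqrt((16 - 24*10*18) + 11**2) = sqrt((16 - 4320) + 121) = sqrt(-4304 + 121) = sqrt(-4183) = I*sqrt(4183)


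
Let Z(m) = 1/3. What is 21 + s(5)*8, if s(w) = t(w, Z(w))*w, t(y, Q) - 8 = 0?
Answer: 341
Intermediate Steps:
Z(m) = ⅓
t(y, Q) = 8 (t(y, Q) = 8 + 0 = 8)
s(w) = 8*w
21 + s(5)*8 = 21 + (8*5)*8 = 21 + 40*8 = 21 + 320 = 341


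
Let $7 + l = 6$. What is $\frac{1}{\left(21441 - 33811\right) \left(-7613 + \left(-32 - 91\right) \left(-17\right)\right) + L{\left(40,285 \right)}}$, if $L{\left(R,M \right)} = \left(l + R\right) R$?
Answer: $\frac{1}{68308700} \approx 1.4639 \cdot 10^{-8}$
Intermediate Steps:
$l = -1$ ($l = -7 + 6 = -1$)
$L{\left(R,M \right)} = R \left(-1 + R\right)$ ($L{\left(R,M \right)} = \left(-1 + R\right) R = R \left(-1 + R\right)$)
$\frac{1}{\left(21441 - 33811\right) \left(-7613 + \left(-32 - 91\right) \left(-17\right)\right) + L{\left(40,285 \right)}} = \frac{1}{\left(21441 - 33811\right) \left(-7613 + \left(-32 - 91\right) \left(-17\right)\right) + 40 \left(-1 + 40\right)} = \frac{1}{- 12370 \left(-7613 - -2091\right) + 40 \cdot 39} = \frac{1}{- 12370 \left(-7613 + 2091\right) + 1560} = \frac{1}{\left(-12370\right) \left(-5522\right) + 1560} = \frac{1}{68307140 + 1560} = \frac{1}{68308700}$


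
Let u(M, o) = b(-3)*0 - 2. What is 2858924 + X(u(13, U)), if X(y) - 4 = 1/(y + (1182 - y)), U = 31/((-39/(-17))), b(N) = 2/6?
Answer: 3379252897/1182 ≈ 2.8589e+6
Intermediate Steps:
b(N) = 1/3 (b(N) = 2*(1/6) = 1/3)
U = 527/39 (U = 31/((-39*(-1/17))) = 31/(39/17) = 31*(17/39) = 527/39 ≈ 13.513)
u(M, o) = -2 (u(M, o) = (1/3)*0 - 2 = 0 - 2 = -2)
X(y) = 4729/1182 (X(y) = 4 + 1/(y + (1182 - y)) = 4 + 1/1182 = 4729/1182)
2858924 + X(u(13, U)) = 2858924 + 4729/1182 = 3379252897/1182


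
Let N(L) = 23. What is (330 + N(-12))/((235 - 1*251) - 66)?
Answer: -353/82 ≈ -4.3049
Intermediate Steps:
(330 + N(-12))/((235 - 1*251) - 66) = (330 + 23)/((235 - 1*251) - 66) = 353/((235 - 251) - 66) = 353/(-16 - 66) = 353/(-82) = 353*(-1/82) = -353/82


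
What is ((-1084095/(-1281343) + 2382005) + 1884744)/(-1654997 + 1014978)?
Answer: -5467170048002/820083865517 ≈ -6.6666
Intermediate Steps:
((-1084095/(-1281343) + 2382005) + 1884744)/(-1654997 + 1014978) = ((-1084095*(-1/1281343) + 2382005) + 1884744)/(-640019) = ((1084095/1281343 + 2382005) + 1884744)*(-1/640019) = (3052166516810/1281343 + 1884744)*(-1/640019) = (5467170048002/1281343)*(-1/640019) = -5467170048002/820083865517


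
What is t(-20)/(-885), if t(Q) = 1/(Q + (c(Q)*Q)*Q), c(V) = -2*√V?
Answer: 1/566417700 - 4*I*√5/28320885 ≈ 1.7655e-9 - 3.1582e-7*I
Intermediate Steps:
t(Q) = 1/(Q - 2*Q^(5/2)) (t(Q) = 1/(Q + ((-2*√Q)*Q)*Q) = 1/(Q + (-2*Q^(3/2))*Q) = 1/(Q - 2*Q^(5/2)))
t(-20)/(-885) = 1/(-20 - 1600*I*√5*(-885)) = -1/885/(-20 - 1600*I*√5) = -1/(885*(-20 - 1600*I*√5))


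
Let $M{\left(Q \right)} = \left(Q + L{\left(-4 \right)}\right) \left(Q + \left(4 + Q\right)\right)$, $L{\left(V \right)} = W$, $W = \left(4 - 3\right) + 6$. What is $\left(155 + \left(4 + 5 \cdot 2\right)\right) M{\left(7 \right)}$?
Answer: $42588$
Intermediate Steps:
$W = 7$ ($W = 1 + 6 = 7$)
$L{\left(V \right)} = 7$
$M{\left(Q \right)} = \left(4 + 2 Q\right) \left(7 + Q\right)$ ($M{\left(Q \right)} = \left(Q + 7\right) \left(Q + \left(4 + Q\right)\right) = \left(7 + Q\right) \left(4 + 2 Q\right) = \left(4 + 2 Q\right) \left(7 + Q\right)$)
$\left(155 + \left(4 + 5 \cdot 2\right)\right) M{\left(7 \right)} = \left(155 + \left(4 + 5 \cdot 2\right)\right) \left(28 + 2 \cdot 7^{2} + 18 \cdot 7\right) = \left(155 + \left(4 + 10\right)\right) \left(28 + 2 \cdot 49 + 126\right) = \left(155 + 14\right) \left(28 + 98 + 126\right) = 169 \cdot 252 = 42588$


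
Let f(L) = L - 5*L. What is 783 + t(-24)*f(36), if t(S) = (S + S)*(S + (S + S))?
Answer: -496881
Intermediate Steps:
f(L) = -4*L
t(S) = 6*S**2 (t(S) = (2*S)*(S + 2*S) = (2*S)*(3*S) = 6*S**2)
783 + t(-24)*f(36) = 783 + (6*(-24)**2)*(-4*36) = 783 + (6*576)*(-144) = 783 + 3456*(-144) = 783 - 497664 = -496881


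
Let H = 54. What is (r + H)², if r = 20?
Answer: 5476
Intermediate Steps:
(r + H)² = (20 + 54)² = 74² = 5476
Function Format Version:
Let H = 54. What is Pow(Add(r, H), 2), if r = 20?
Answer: 5476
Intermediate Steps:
Pow(Add(r, H), 2) = Pow(Add(20, 54), 2) = Pow(74, 2) = 5476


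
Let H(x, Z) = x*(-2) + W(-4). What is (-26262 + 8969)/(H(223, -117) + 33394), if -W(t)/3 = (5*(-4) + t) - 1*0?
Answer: -17293/33020 ≈ -0.52371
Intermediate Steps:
W(t) = 60 - 3*t (W(t) = -3*((5*(-4) + t) - 1*0) = -3*((-20 + t) + 0) = -3*(-20 + t) = 60 - 3*t)
H(x, Z) = 72 - 2*x (H(x, Z) = x*(-2) + (60 - 3*(-4)) = -2*x + (60 + 12) = -2*x + 72 = 72 - 2*x)
(-26262 + 8969)/(H(223, -117) + 33394) = (-26262 + 8969)/((72 - 2*223) + 33394) = -17293/((72 - 446) + 33394) = -17293/(-374 + 33394) = -17293/33020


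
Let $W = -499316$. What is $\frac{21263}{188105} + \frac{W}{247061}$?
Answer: $- \frac{5215916361}{2733729965} \approx -1.908$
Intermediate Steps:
$\frac{21263}{188105} + \frac{W}{247061} = \frac{21263}{188105} - \frac{499316}{247061} = - \frac{5215916361}{2733729965}$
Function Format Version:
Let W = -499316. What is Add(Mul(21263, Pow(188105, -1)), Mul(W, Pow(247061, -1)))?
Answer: Rational(-5215916361, 2733729965) ≈ -1.9080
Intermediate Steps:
Add(Mul(21263, Pow(188105, -1)), Mul(W, Pow(247061, -1))) = Add(Mul(21263, Pow(188105, -1)), Mul(-499316, Pow(247061, -1))) = Add(Mul(21263, Rational(1, 188105)), Mul(-499316, Rational(1, 247061))) = Add(Rational(21263, 188105), Rational(-499316, 247061)) = Rational(-5215916361, 2733729965)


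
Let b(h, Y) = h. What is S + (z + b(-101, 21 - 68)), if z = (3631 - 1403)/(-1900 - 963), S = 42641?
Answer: 121789792/2863 ≈ 42539.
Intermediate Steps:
z = -2228/2863 (z = 2228/(-2863) = 2228*(-1/2863) = -2228/2863 ≈ -0.77820)
S + (z + b(-101, 21 - 68)) = 42641 + (-2228/2863 - 101) = 42641 - 291391/2863 = 121789792/2863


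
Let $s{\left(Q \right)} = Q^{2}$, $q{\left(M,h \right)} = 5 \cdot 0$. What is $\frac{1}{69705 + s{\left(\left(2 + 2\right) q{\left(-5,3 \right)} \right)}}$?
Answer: $\frac{1}{69705} \approx 1.4346 \cdot 10^{-5}$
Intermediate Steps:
$q{\left(M,h \right)} = 0$
$\frac{1}{69705 + s{\left(\left(2 + 2\right) q{\left(-5,3 \right)} \right)}} = \frac{1}{69705 + \left(\left(2 + 2\right) 0\right)^{2}} = \frac{1}{69705 + \left(4 \cdot 0\right)^{2}} = \frac{1}{69705 + 0^{2}} = \frac{1}{69705 + 0} = \frac{1}{69705}$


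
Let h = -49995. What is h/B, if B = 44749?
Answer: -49995/44749 ≈ -1.1172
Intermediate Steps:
h/B = -49995/44749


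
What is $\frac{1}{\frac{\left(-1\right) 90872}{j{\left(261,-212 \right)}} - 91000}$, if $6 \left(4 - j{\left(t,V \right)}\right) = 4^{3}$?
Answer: $- \frac{5}{386846} \approx -1.2925 \cdot 10^{-5}$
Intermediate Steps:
$j{\left(t,V \right)} = - \frac{20}{3}$ ($j{\left(t,V \right)} = 4 - \frac{4^{3}}{6} = 4 - \frac{32}{3} = - \frac{20}{3}$)
$\frac{1}{\frac{\left(-1\right) 90872}{j{\left(261,-212 \right)}} - 91000} = \frac{1}{\frac{\left(-1\right) 90872}{- \frac{20}{3}} - 91000} = \frac{1}{\left(-90872\right) \left(- \frac{3}{20}\right) - 91000} = \frac{1}{\frac{68154}{5} - 91000} = \frac{1}{- \frac{386846}{5}} = - \frac{5}{386846}$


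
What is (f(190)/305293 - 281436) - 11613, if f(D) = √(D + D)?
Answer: -293049 + 2*√95/305293 ≈ -2.9305e+5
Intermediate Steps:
f(D) = √2*√D (f(D) = √(2*D) = √2*√D)
(f(190)/305293 - 281436) - 11613 = ((√2*√190)/305293 - 281436) - 11613 = ((2*√95)*(1/305293) - 281436) - 11613 = (2*√95/305293 - 281436) - 11613 = (-281436 + 2*√95/305293) - 11613 = -293049 + 2*√95/305293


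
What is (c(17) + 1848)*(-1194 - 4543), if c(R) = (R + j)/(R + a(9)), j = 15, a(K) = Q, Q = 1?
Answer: -95509576/9 ≈ -1.0612e+7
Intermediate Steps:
a(K) = 1
c(R) = (15 + R)/(1 + R) (c(R) = (R + 15)/(R + 1) = (15 + R)/(1 + R))
(c(17) + 1848)*(-1194 - 4543) = ((15 + 17)/(1 + 17) + 1848)*(-1194 - 4543) = (32/18 + 1848)*(-5737) = ((1/18)*32 + 1848)*(-5737) = (16/9 + 1848)*(-5737) = (16648/9)*(-5737) = -95509576/9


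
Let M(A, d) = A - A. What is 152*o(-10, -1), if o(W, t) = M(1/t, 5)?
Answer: 0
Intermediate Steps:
M(A, d) = 0
o(W, t) = 0
152*o(-10, -1) = 152*0 = 0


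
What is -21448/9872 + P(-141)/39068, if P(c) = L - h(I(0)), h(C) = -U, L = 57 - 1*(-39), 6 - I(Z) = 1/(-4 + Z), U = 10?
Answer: -13076313/6026239 ≈ -2.1699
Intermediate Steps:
I(Z) = 6 - 1/(-4 + Z)
L = 96 (L = 57 + 39 = 96)
h(C) = -10 (h(C) = -1*10 = -10)
P(c) = 106 (P(c) = 96 - 1*(-10) = 96 + 10 = 106)
-21448/9872 + P(-141)/39068 = -21448/9872 + 106/39068 = -21448*1/9872 + 106*(1/39068) = -2681/1234 + 53/19534 = -13076313/6026239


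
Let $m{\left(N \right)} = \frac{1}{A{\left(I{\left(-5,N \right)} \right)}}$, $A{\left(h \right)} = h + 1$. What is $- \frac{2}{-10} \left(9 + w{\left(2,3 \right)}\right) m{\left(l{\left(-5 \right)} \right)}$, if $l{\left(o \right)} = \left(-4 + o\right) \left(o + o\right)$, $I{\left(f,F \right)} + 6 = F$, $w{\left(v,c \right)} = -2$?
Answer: $\frac{7}{425} \approx 0.016471$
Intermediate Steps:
$I{\left(f,F \right)} = -6 + F$
$A{\left(h \right)} = 1 + h$
$l{\left(o \right)} = 2 o \left(-4 + o\right)$ ($l{\left(o \right)} = \left(-4 + o\right) 2 o = 2 o \left(-4 + o\right)$)
$m{\left(N \right)} = \frac{1}{-5 + N}$ ($m{\left(N \right)} = \frac{1}{1 + \left(-6 + N\right)} = \frac{1}{-5 + N}$)
$- \frac{2}{-10} \left(9 + w{\left(2,3 \right)}\right) m{\left(l{\left(-5 \right)} \right)} = \frac{- \frac{2}{-10} \left(9 - 2\right)}{-5 + 2 \left(-5\right) \left(-4 - 5\right)} = \frac{\left(-2\right) \left(- \frac{1}{10}\right) 7}{-5 + 2 \left(-5\right) \left(-9\right)} = \frac{\frac{1}{5} \cdot 7}{-5 + 90} = \frac{7}{5 \cdot 85} = \frac{7}{5} \cdot \frac{1}{85} = \frac{7}{425}$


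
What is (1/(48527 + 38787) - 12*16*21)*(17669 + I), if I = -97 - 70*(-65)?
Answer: -3894025569867/43657 ≈ -8.9196e+7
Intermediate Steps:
I = 4453 (I = -97 + 4550 = 4453)
(1/(48527 + 38787) - 12*16*21)*(17669 + I) = (1/(48527 + 38787) - 12*16*21)*(17669 + 4453) = (1/87314 - 192*21)*22122 = (1/87314 - 4032)*22122 = -352050047/87314*22122 = -3894025569867/43657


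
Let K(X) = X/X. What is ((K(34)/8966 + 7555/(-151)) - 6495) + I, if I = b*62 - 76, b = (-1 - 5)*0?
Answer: -8963991465/1353866 ≈ -6621.0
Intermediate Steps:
b = 0 (b = -6*0 = 0)
K(X) = 1
I = -76 (I = 0*62 - 76 = 0 - 76 = -76)
((K(34)/8966 + 7555/(-151)) - 6495) + I = ((1/8966 + 7555/(-151)) - 6495) - 76 = ((1*(1/8966) + 7555*(-1/151)) - 6495) - 76 = ((1/8966 - 7555/151) - 6495) - 76 = (-67737979/1353866 - 6495) - 76 = -8861097649/1353866 - 76 = -8963991465/1353866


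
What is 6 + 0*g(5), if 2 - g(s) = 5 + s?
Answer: 6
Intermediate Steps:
g(s) = -3 - s (g(s) = 2 - (5 + s) = 2 + (-5 - s) = -3 - s)
6 + 0*g(5) = 6 + 0*(-3 - 1*5) = 6 + 0*(-3 - 5) = 6 + 0*(-8) = 6 + 0 = 6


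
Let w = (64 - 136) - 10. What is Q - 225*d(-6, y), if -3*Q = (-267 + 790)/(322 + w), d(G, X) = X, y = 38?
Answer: -6156523/720 ≈ -8550.7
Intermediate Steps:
w = -82 (w = -72 - 10 = -82)
Q = -523/720 (Q = -(-267 + 790)/(3*(322 - 82)) = -523/(3*240) = -⅓*523/240 = -523/720 ≈ -0.72639)
Q - 225*d(-6, y) = -523/720 - 225*38 = -523/720 - 8550 = -6156523/720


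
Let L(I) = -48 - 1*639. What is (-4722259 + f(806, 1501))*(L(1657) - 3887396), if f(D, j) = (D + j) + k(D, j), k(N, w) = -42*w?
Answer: 18596677660502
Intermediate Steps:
f(D, j) = D - 41*j (f(D, j) = (D + j) - 42*j = D - 41*j)
L(I) = -687 (L(I) = -48 - 639 = -687)
(-4722259 + f(806, 1501))*(L(1657) - 3887396) = (-4722259 + (806 - 41*1501))*(-687 - 3887396) = (-4722259 + (806 - 61541))*(-3888083) = (-4722259 - 60735)*(-3888083) = -4782994*(-3888083) = 18596677660502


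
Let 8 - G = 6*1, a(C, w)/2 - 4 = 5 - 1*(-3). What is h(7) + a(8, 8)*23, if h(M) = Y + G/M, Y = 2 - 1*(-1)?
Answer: 3887/7 ≈ 555.29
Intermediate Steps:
a(C, w) = 24 (a(C, w) = 8 + 2*(5 - 1*(-3)) = 8 + 2*(5 + 3) = 8 + 2*8 = 8 + 16 = 24)
G = 2 (G = 8 - 6 = 2)
Y = 3 (Y = 2 + 1 = 3)
h(M) = 3 + 2/M
h(7) + a(8, 8)*23 = (3 + 2/7) + 24*23 = (3 + 2*(⅐)) + 552 = (3 + 2/7) + 552 = 23/7 + 552 = 3887/7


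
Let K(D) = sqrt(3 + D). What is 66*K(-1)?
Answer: 66*sqrt(2) ≈ 93.338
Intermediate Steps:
66*K(-1) = 66*sqrt(3 - 1) = 66*sqrt(2)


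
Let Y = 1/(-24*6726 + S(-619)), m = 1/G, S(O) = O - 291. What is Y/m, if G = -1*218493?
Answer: 218493/162334 ≈ 1.3459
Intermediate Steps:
S(O) = -291 + O
G = -218493
m = -1/218493 (m = 1/(-218493) = -1/218493 ≈ -4.5768e-6)
Y = -1/162334 (Y = 1/(-24*6726 + (-291 - 619)) = 1/(-161424 - 910) = 1/(-162334) = -1/162334 ≈ -6.1601e-6)
Y/m = -1/(162334*(-1/218493)) = -1/162334*(-218493) = 218493/162334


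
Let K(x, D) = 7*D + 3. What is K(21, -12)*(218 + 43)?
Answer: -21141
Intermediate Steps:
K(x, D) = 3 + 7*D
K(21, -12)*(218 + 43) = (3 + 7*(-12))*(218 + 43) = (3 - 84)*261 = -81*261 = -21141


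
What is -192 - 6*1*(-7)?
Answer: -150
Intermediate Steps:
-192 - 6*1*(-7) = -192 - 6*(-7) = -192 - 1*(-42) = -192 + 42 = -150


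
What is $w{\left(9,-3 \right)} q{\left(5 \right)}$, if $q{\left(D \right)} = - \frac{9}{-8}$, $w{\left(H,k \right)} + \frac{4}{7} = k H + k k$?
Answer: $- \frac{585}{28} \approx -20.893$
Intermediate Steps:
$w{\left(H,k \right)} = - \frac{4}{7} + k^{2} + H k$ ($w{\left(H,k \right)} = - \frac{4}{7} + \left(k H + k k\right) = - \frac{4}{7} + \left(H k + k^{2}\right) = - \frac{4}{7} + \left(k^{2} + H k\right) = - \frac{4}{7} + k^{2} + H k$)
$q{\left(D \right)} = \frac{9}{8}$ ($q{\left(D \right)} = \left(-9\right) \left(- \frac{1}{8}\right) = \frac{9}{8}$)
$w{\left(9,-3 \right)} q{\left(5 \right)} = \left(- \frac{4}{7} + \left(-3\right)^{2} + 9 \left(-3\right)\right) \frac{9}{8} = \left(- \frac{4}{7} + 9 - 27\right) \frac{9}{8} = \left(- \frac{130}{7}\right) \frac{9}{8} = - \frac{585}{28}$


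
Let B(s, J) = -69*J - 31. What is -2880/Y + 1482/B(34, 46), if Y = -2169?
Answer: 668438/772405 ≈ 0.86540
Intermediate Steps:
B(s, J) = -31 - 69*J
-2880/Y + 1482/B(34, 46) = -2880/(-2169) + 1482/(-31 - 69*46) = -2880*(-1/2169) + 1482/(-31 - 3174) = 320/241 + 1482/(-3205) = 320/241 + 1482*(-1/3205) = 320/241 - 1482/3205 = 668438/772405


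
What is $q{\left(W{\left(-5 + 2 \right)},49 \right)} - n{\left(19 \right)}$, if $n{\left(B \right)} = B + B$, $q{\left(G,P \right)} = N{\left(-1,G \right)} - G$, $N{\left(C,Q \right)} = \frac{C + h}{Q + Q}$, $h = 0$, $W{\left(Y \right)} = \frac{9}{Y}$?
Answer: $- \frac{209}{6} \approx -34.833$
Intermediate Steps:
$N{\left(C,Q \right)} = \frac{C}{2 Q}$ ($N{\left(C,Q \right)} = \frac{C + 0}{Q + Q} = \frac{C}{2 Q}$)
$q{\left(G,P \right)} = - G - \frac{1}{2 G}$ ($q{\left(G,P \right)} = \frac{1}{2} \left(-1\right) \frac{1}{G} - G = - \frac{1}{2 G} - G = - G - \frac{1}{2 G}$)
$n{\left(B \right)} = 2 B$
$q{\left(W{\left(-5 + 2 \right)},49 \right)} - n{\left(19 \right)} = \left(- \frac{9}{-5 + 2} - \frac{1}{2 \frac{9}{-5 + 2}}\right) - 2 \cdot 19 = \left(- \frac{9}{-3} - \frac{1}{2 \frac{9}{-3}}\right) - 38 = \left(- \frac{9 \left(-1\right)}{3} - \frac{1}{2 \cdot 9 \left(- \frac{1}{3}\right)}\right) - 38 = \left(\left(-1\right) \left(-3\right) - \frac{1}{2 \left(-3\right)}\right) - 38 = \left(3 - - \frac{1}{6}\right) - 38 = \left(3 + \frac{1}{6}\right) - 38 = \frac{19}{6} - 38 = - \frac{209}{6}$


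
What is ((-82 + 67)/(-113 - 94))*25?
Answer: 125/69 ≈ 1.8116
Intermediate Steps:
((-82 + 67)/(-113 - 94))*25 = -15/(-207)*25 = -15*(-1/207)*25 = (5/69)*25 = 125/69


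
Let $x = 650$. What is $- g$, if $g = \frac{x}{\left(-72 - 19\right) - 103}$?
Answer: $\frac{325}{97} \approx 3.3505$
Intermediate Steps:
$g = - \frac{325}{97}$ ($g = \frac{650}{\left(-72 - 19\right) - 103} = \frac{650}{-91 - 103} = \frac{650}{-194} = 650 \left(- \frac{1}{194}\right) = - \frac{325}{97} \approx -3.3505$)
$- g = \left(-1\right) \left(- \frac{325}{97}\right) = \frac{325}{97}$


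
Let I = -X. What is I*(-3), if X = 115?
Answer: 345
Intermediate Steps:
I = -115 (I = -1*115 = -115)
I*(-3) = -115*(-3) = 345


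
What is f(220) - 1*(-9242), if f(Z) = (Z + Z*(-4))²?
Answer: 444842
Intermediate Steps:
f(Z) = 9*Z² (f(Z) = (Z - 4*Z)² = (-3*Z)² = 9*Z²)
f(220) - 1*(-9242) = 9*220² - 1*(-9242) = 9*48400 + 9242 = 435600 + 9242 = 444842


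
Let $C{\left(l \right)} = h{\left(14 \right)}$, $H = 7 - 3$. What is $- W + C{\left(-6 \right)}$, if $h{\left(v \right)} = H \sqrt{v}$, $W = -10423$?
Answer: $10423 + 4 \sqrt{14} \approx 10438.0$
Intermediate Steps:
$H = 4$ ($H = 7 - 3 = 4$)
$h{\left(v \right)} = 4 \sqrt{v}$
$C{\left(l \right)} = 4 \sqrt{14}$
$- W + C{\left(-6 \right)} = \left(-1\right) \left(-10423\right) + 4 \sqrt{14} = 10423 + 4 \sqrt{14}$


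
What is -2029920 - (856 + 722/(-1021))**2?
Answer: -2878644383236/1042441 ≈ -2.7614e+6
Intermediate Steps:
-2029920 - (856 + 722/(-1021))**2 = -2029920 - (856 + 722*(-1/1021))**2 = -2029920 - (856 - 722/1021)**2 = -2029920 - (873254/1021)**2 = -2029920 - 1*762572548516/1042441 = -2029920 - 762572548516/1042441 = -2878644383236/1042441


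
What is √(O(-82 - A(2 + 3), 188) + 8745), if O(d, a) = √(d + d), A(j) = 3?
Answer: √(8745 + I*√170) ≈ 93.515 + 0.0697*I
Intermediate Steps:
O(d, a) = √2*√d (O(d, a) = √(2*d) = √2*√d)
√(O(-82 - A(2 + 3), 188) + 8745) = √(√2*√(-82 - 1*3) + 8745) = √(√2*√(-82 - 3) + 8745) = √(√2*√(-85) + 8745) = √(√2*(I*√85) + 8745) = √(I*√170 + 8745) = √(8745 + I*√170)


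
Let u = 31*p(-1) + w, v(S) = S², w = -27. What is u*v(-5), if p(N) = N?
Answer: -1450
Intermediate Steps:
u = -58 (u = 31*(-1) - 27 = -31 - 27 = -58)
u*v(-5) = -58*(-5)² = -58*25 = -1450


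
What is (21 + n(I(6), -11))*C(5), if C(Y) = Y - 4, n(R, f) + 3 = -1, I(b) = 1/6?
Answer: 17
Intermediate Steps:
I(b) = ⅙
n(R, f) = -4 (n(R, f) = -3 - 1 = -4)
C(Y) = -4 + Y
(21 + n(I(6), -11))*C(5) = (21 - 4)*(-4 + 5) = 17*1 = 17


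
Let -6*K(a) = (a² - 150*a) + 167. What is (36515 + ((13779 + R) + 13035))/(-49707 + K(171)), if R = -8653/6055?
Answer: -575172663/457152500 ≈ -1.2582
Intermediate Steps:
R = -8653/6055 (R = -8653*1/6055 = -8653/6055 ≈ -1.4291)
K(a) = -167/6 + 25*a - a²/6 (K(a) = -((a² - 150*a) + 167)/6 = -(167 + a² - 150*a)/6 = -167/6 + 25*a - a²/6)
(36515 + ((13779 + R) + 13035))/(-49707 + K(171)) = (36515 + ((13779 - 8653/6055) + 13035))/(-49707 + (-167/6 + 25*171 - ⅙*171²)) = (36515 + (83423192/6055 + 13035))/(-49707 + (-167/6 + 4275 - ⅙*29241)) = (36515 + 162350117/6055)/(-49707 + (-167/6 + 4275 - 9747/2)) = 383448442/(6055*(-49707 - 1879/3)) = 383448442/(6055*(-151000/3)) = (383448442/6055)*(-3/151000) = -575172663/457152500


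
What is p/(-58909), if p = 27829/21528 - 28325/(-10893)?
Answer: -304307299/4604808608712 ≈ -6.6085e-5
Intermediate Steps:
p = 304307299/78168168 (p = 27829*(1/21528) - 28325*(-1/10893) = 27829/21528 + 28325/10893 = 304307299/78168168 ≈ 3.8930)
p/(-58909) = (304307299/78168168)/(-58909) = (304307299/78168168)*(-1/58909) = -304307299/4604808608712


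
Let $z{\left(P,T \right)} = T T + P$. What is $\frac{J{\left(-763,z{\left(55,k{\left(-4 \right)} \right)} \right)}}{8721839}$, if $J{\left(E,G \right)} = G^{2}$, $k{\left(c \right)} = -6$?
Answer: $\frac{1183}{1245977} \approx 0.00094946$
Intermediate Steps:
$z{\left(P,T \right)} = P + T^{2}$ ($z{\left(P,T \right)} = T^{2} + P = P + T^{2}$)
$\frac{J{\left(-763,z{\left(55,k{\left(-4 \right)} \right)} \right)}}{8721839} = \frac{\left(55 + \left(-6\right)^{2}\right)^{2}}{8721839} = \left(55 + 36\right)^{2} \cdot \frac{1}{8721839} = 91^{2} \cdot \frac{1}{8721839} = 8281 \cdot \frac{1}{8721839} = \frac{1183}{1245977}$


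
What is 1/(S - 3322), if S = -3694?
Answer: -1/7016 ≈ -0.00014253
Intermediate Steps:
1/(S - 3322) = 1/(-3694 - 3322) = 1/(-7016) = -1/7016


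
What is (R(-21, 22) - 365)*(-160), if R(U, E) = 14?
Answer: 56160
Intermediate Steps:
(R(-21, 22) - 365)*(-160) = (14 - 365)*(-160) = -351*(-160) = 56160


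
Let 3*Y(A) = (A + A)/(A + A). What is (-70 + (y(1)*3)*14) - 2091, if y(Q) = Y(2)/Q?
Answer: -2147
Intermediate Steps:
Y(A) = 1/3 (Y(A) = ((A + A)/(A + A))/3 = ((2*A)/((2*A)))/3 = ((2*A)*(1/(2*A)))/3 = (1/3)*1 = 1/3)
y(Q) = 1/(3*Q)
(-70 + (y(1)*3)*14) - 2091 = (-70 + (((1/3)/1)*3)*14) - 2091 = (-70 + (((1/3)*1)*3)*14) - 2091 = (-70 + ((1/3)*3)*14) - 2091 = (-70 + 1*14) - 2091 = (-70 + 14) - 2091 = -56 - 2091 = -2147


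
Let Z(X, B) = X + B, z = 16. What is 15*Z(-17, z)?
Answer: -15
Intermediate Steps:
Z(X, B) = B + X
15*Z(-17, z) = 15*(16 - 17) = 15*(-1) = -15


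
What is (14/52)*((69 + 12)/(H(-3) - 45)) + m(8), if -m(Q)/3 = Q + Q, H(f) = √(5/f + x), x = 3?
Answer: -7653153/157846 - 567*√3/78923 ≈ -48.497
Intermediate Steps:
H(f) = √(3 + 5/f) (H(f) = √(5/f + 3) = √(3 + 5/f))
m(Q) = -6*Q (m(Q) = -3*(Q + Q) = -6*Q)
(14/52)*((69 + 12)/(H(-3) - 45)) + m(8) = (14/52)*((69 + 12)/(√(3 + 5/(-3)) - 45)) - 6*8 = (14*(1/52))*(81/(√(3 + 5*(-⅓)) - 45)) - 48 = 7*(81/(√(3 - 5/3) - 45))/26 - 48 = 7*(81/(√(4/3) - 45))/26 - 48 = 7*(81/(2*√3/3 - 45))/26 - 48 = 7*(81/(-45 + 2*√3/3))/26 - 48 = 567/(26*(-45 + 2*√3/3)) - 48 = -48 + 567/(26*(-45 + 2*√3/3))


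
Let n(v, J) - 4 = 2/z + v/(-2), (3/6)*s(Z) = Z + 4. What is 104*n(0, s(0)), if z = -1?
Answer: 208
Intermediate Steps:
s(Z) = 8 + 2*Z (s(Z) = 2*(Z + 4) = 2*(4 + Z) = 8 + 2*Z)
n(v, J) = 2 - v/2 (n(v, J) = 4 + (2/(-1) + v/(-2)) = 4 + (2*(-1) + v*(-1/2)) = 4 + (-2 - v/2) = 2 - v/2)
104*n(0, s(0)) = 104*(2 - 1/2*0) = 104*(2 + 0) = 104*2 = 208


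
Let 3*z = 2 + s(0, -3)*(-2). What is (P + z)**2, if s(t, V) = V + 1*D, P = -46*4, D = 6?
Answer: 309136/9 ≈ 34348.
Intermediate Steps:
P = -184
s(t, V) = 6 + V (s(t, V) = V + 1*6 = V + 6 = 6 + V)
z = -4/3 (z = (2 + (6 - 3)*(-2))/3 = (2 + 3*(-2))/3 = (2 - 6)/3 = (1/3)*(-4) = -4/3 ≈ -1.3333)
(P + z)**2 = (-184 - 4/3)**2 = (-556/3)**2 = 309136/9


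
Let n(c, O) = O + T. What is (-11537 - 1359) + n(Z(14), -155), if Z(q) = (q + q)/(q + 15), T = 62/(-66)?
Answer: -430714/33 ≈ -13052.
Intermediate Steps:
T = -31/33 (T = 62*(-1/66) = -31/33 ≈ -0.93939)
Z(q) = 2*q/(15 + q) (Z(q) = (2*q)/(15 + q) = 2*q/(15 + q))
n(c, O) = -31/33 + O (n(c, O) = O - 31/33 = -31/33 + O)
(-11537 - 1359) + n(Z(14), -155) = (-11537 - 1359) + (-31/33 - 155) = -12896 - 5146/33 = -430714/33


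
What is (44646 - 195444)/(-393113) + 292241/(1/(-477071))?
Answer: -54807698928262745/393113 ≈ -1.3942e+11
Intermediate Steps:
(44646 - 195444)/(-393113) + 292241/(1/(-477071)) = -150798*(-1/393113) + 292241/(-1/477071) = 150798/393113 + 292241*(-477071) = 150798/393113 - 139419706111 = -54807698928262745/393113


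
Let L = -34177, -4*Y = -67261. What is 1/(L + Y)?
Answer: -4/69447 ≈ -5.7598e-5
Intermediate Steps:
Y = 67261/4 (Y = -1/4*(-67261) = 67261/4 ≈ 16815.)
1/(L + Y) = 1/(-34177 + 67261/4) = 1/(-69447/4) = -4/69447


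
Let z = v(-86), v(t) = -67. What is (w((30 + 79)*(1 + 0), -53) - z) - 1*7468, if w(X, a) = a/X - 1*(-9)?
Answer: -805781/109 ≈ -7392.5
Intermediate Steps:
z = -67
w(X, a) = 9 + a/X (w(X, a) = a/X + 9 = 9 + a/X)
(w((30 + 79)*(1 + 0), -53) - z) - 1*7468 = ((9 - 53*1/((1 + 0)*(30 + 79))) - 1*(-67)) - 1*7468 = ((9 - 53/(109*1)) + 67) - 7468 = ((9 - 53/109) + 67) - 7468 = (928/109 + 67) - 7468 = 8231/109 - 7468 = -805781/109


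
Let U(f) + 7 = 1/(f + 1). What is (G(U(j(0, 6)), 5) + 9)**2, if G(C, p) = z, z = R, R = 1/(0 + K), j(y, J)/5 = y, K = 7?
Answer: 4096/49 ≈ 83.592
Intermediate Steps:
j(y, J) = 5*y
U(f) = -7 + 1/(1 + f) (U(f) = -7 + 1/(f + 1) = -7 + 1/(1 + f))
R = 1/7 (R = 1/(0 + 7) = 1/7 ≈ 0.14286)
z = 1/7 ≈ 0.14286
G(C, p) = 1/7
(G(U(j(0, 6)), 5) + 9)**2 = (1/7 + 9)**2 = (64/7)**2 = 4096/49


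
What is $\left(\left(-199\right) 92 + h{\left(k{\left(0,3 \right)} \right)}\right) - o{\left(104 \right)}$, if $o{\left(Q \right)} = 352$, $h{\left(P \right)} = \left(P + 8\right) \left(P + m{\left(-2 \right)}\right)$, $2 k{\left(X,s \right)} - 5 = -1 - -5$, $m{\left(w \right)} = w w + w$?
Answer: $- \frac{74315}{4} \approx -18579.0$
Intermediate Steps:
$m{\left(w \right)} = w + w^{2}$ ($m{\left(w \right)} = w^{2} + w = w + w^{2}$)
$k{\left(X,s \right)} = \frac{9}{2}$ ($k{\left(X,s \right)} = \frac{5}{2} + \frac{-1 - -5}{2} = \frac{5}{2} + \frac{-1 + 5}{2} = \frac{5}{2} + \frac{1}{2} \cdot 4 = \frac{5}{2} + 2 = \frac{9}{2}$)
$h{\left(P \right)} = \left(2 + P\right) \left(8 + P\right)$ ($h{\left(P \right)} = \left(P + 8\right) \left(P - 2 \left(1 - 2\right)\right) = \left(8 + P\right) \left(P - -2\right) = \left(8 + P\right) \left(P + 2\right) = \left(8 + P\right) \left(2 + P\right) = \left(2 + P\right) \left(8 + P\right)$)
$\left(\left(-199\right) 92 + h{\left(k{\left(0,3 \right)} \right)}\right) - o{\left(104 \right)} = \left(\left(-199\right) 92 + \left(16 + \left(\frac{9}{2}\right)^{2} + 10 \cdot \frac{9}{2}\right)\right) - 352 = \left(-18308 + \left(16 + \frac{81}{4} + 45\right)\right) - 352 = \left(-18308 + \frac{325}{4}\right) - 352 = - \frac{72907}{4} - 352 = - \frac{74315}{4}$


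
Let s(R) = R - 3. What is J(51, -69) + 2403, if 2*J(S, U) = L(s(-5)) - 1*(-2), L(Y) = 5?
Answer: 4813/2 ≈ 2406.5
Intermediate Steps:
s(R) = -3 + R
J(S, U) = 7/2 (J(S, U) = (5 - 1*(-2))/2 = (5 + 2)/2 = (½)*7 = 7/2)
J(51, -69) + 2403 = 7/2 + 2403 = 4813/2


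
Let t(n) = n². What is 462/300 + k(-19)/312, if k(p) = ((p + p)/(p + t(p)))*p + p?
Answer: 26077/17550 ≈ 1.4859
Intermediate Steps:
k(p) = p + 2*p²/(p + p²) (k(p) = ((p + p)/(p + p²))*p + p = ((2*p)/(p + p²))*p + p = (2*p/(p + p²))*p + p = 2*p²/(p + p²) + p = p + 2*p²/(p + p²))
462/300 + k(-19)/312 = 462/300 - 19*(3 - 19)/(1 - 19)/312 = 462*(1/300) - 19*(-16)/(-18)*(1/312) = 77/50 - 19*(-1/18)*(-16)*(1/312) = 77/50 - 152/9*1/312 = 77/50 - 19/351 = 26077/17550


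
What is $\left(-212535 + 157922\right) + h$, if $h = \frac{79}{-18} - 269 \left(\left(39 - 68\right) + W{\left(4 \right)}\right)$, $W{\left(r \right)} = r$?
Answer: $- \frac{862063}{18} \approx -47892.0$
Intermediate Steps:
$h = \frac{120971}{18}$ ($h = \frac{79}{-18} - 269 \left(\left(39 - 68\right) + 4\right) = 79 \left(- \frac{1}{18}\right) - 269 \left(-29 + 4\right) = - \frac{79}{18} - -6725 = - \frac{79}{18} + 6725 = \frac{120971}{18} \approx 6720.6$)
$\left(-212535 + 157922\right) + h = \left(-212535 + 157922\right) + \frac{120971}{18} = -54613 + \frac{120971}{18} = - \frac{862063}{18}$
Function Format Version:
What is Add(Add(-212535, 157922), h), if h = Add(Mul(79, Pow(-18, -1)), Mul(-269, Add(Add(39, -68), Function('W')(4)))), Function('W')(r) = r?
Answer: Rational(-862063, 18) ≈ -47892.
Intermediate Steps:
h = Rational(120971, 18) (h = Add(Mul(79, Pow(-18, -1)), Mul(-269, Add(Add(39, -68), 4))) = Add(Mul(79, Rational(-1, 18)), Mul(-269, Add(-29, 4))) = Add(Rational(-79, 18), Mul(-269, -25)) = Add(Rational(-79, 18), 6725) = Rational(120971, 18) ≈ 6720.6)
Add(Add(-212535, 157922), h) = Add(Add(-212535, 157922), Rational(120971, 18)) = Add(-54613, Rational(120971, 18)) = Rational(-862063, 18)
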